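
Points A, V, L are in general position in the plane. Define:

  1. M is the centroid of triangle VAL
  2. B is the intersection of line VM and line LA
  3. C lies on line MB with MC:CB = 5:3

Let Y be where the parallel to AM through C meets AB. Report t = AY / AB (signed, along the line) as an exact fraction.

t = 5/8

Set A = (0, 0), V = (1, 0), L = (0, 1); any affine frame gives the same invariant.
1. M is the centroid of triangle VAL ⇒ M = (1/3, 1/3)
2. B is the intersection of line VM and line LA ⇒ B = (0, 1/2)
3. C lies on line MB with MC:CB = 5:3 ⇒ C = (1/8, 7/16)
through C parallel to AM: direction (1/3, 1/3); meets AB at Y = (0, 5/16)
Y = A + t·(B−A) with t = 5/8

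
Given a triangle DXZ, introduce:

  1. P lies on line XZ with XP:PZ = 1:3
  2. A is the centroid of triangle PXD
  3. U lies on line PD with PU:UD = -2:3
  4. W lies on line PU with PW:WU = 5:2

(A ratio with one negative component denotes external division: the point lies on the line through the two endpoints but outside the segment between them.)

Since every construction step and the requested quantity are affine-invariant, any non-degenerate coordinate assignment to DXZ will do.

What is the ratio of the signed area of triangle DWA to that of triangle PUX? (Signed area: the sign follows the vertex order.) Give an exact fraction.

[DWA]:[PUX] = 17/42

Work in coordinates with D = (0, 0), X = (1, 0), Z = (0, 1).
1. P lies on line XZ with XP:PZ = 1:3 ⇒ P = (3/4, 1/4)
2. A is the centroid of triangle PXD ⇒ A = (7/12, 1/12)
3. U lies on line PD with PU:UD = -2:3 ⇒ U = (9/4, 3/4)
4. W lies on line PU with PW:WU = 5:2 ⇒ W = (51/28, 17/28)
2·[DWA] = -17/84, 2·[PUX] = -1/2
[DWA]:[PUX] = -17/84:-1/2 = 17/42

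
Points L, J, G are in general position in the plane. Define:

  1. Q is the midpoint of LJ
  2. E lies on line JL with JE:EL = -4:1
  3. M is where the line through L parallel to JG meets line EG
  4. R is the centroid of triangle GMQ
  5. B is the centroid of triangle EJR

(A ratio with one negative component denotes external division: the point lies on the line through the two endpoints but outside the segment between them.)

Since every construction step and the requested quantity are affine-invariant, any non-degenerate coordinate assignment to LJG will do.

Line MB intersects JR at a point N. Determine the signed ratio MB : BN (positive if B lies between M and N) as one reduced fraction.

MB:BN = 23/40

Choose coordinates L = (0, 0), J = (1, 0), G = (0, 1).
1. Q is the midpoint of LJ ⇒ Q = (1/2, 0)
2. E lies on line JL with JE:EL = -4:1 ⇒ E = (-1/3, 0)
3. M is where the line through L parallel to JG meets line EG ⇒ M = (-1/4, 1/4)
4. R is the centroid of triangle GMQ ⇒ R = (1/12, 5/12)
5. B is the centroid of triangle EJR ⇒ B = (1/4, 5/36)
line MB meets JR at N = (103/92, -5/92)
B = M + t·(N−M) with t = 23/63, so MB:BN = 23/63:40/63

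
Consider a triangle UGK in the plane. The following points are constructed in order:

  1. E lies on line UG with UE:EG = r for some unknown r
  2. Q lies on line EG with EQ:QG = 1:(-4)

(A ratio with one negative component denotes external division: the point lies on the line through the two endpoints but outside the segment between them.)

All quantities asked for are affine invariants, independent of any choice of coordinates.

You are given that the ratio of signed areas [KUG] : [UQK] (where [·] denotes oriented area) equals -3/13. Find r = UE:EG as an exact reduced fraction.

r = -3/4

Assign U = (0, 0), G = (1, 0), K = (0, 1) — the answer is frame-independent, so this choice is without loss of generality.
1. With UE:EG = r, write λ = r/(r+1) so E = U + λ·(G−U); E is affine-linear in λ
2. Q lies on line EG with EQ:QG = 1:(-4) ⇒ Q is an affine combination of earlier points and hence also affine-linear in λ
Every point depending on E is an affine combination of E and λ-independent points, so each such coordinate is linear in λ; the λ² term in each signed area is a multiple of (G−U)×(G−U) = 0, so 2·[KUG] and 2·[UQK] are each linear in λ. Evaluating at λ=0 and λ=1:
  2·[KUG] = 1,   2·[UQK] = 4/3·λ − 1/3
So [KUG]:[UQK] = (1) / (4/3·λ − 1/3). Setting this equal to -3/13:
  1 = -3/13·(4/3·λ − 1/3)  ⇒  λ = -3
Then r = λ/(1−λ) = (-3)/(4) = -3/4. Check: with r = -3/4, E = (-3, 0) and [KUG]:[UQK] = -3/13 as required.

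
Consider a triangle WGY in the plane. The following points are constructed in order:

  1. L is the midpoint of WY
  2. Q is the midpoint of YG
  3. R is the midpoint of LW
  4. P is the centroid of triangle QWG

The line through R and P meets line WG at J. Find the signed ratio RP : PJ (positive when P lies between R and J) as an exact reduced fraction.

Set W = (0, 0), G = (1, 0), Y = (0, 1); any affine frame gives the same invariant.
1. L is the midpoint of WY ⇒ L = (0, 1/2)
2. Q is the midpoint of YG ⇒ Q = (1/2, 1/2)
3. R is the midpoint of LW ⇒ R = (0, 1/4)
4. P is the centroid of triangle QWG ⇒ P = (1/2, 1/6)
line RP meets WG at J = (3/2, 0)
P = R + t·(J−R) with t = 1/3, so RP:PJ = 1/3:2/3

RP:PJ = 1/2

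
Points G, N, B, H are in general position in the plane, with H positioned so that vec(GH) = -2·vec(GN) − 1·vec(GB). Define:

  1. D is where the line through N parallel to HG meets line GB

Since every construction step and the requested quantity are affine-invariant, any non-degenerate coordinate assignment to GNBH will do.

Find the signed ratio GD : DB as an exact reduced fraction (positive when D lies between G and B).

GD:DB = -1/3

Work in coordinates with G = (0, 0), N = (1, 0), B = (0, 1), H = (-2, -1).
1. D is where the line through N parallel to HG meets line GB ⇒ D = (0, -1/2)
D = G + t·(B−G) with t = -1/2, so GD:DB = t:(1−t) = -1/2:3/2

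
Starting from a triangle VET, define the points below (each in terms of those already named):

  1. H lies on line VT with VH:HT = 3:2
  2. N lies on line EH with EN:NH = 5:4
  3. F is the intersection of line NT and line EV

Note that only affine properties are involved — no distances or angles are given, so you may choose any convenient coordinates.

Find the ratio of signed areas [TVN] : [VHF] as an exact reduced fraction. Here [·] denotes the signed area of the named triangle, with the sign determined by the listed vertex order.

[TVN]:[VHF] = -10/9

Choose coordinates V = (0, 0), E = (1, 0), T = (0, 1).
1. H lies on line VT with VH:HT = 3:2 ⇒ H = (0, 3/5)
2. N lies on line EH with EN:NH = 5:4 ⇒ N = (4/9, 1/3)
3. F is the intersection of line NT and line EV ⇒ F = (2/3, 0)
2·[TVN] = 4/9, 2·[VHF] = -2/5
[TVN]:[VHF] = 4/9:-2/5 = -10/9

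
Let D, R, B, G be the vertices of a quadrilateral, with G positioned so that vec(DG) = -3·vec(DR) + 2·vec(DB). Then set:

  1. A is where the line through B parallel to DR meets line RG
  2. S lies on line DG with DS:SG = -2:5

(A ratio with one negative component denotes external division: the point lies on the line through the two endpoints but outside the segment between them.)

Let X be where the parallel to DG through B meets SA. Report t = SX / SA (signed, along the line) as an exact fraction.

t = 3

Work in coordinates with D = (0, 0), R = (1, 0), B = (0, 1), G = (-3, 2).
1. A is where the line through B parallel to DR meets line RG ⇒ A = (-1, 1)
2. S lies on line DG with DS:SG = -2:5 ⇒ S = (2, -4/3)
through B parallel to DG: direction (-3, 2); meets SA at X = (-7, 17/3)
X = S + t·(A−S) with t = 3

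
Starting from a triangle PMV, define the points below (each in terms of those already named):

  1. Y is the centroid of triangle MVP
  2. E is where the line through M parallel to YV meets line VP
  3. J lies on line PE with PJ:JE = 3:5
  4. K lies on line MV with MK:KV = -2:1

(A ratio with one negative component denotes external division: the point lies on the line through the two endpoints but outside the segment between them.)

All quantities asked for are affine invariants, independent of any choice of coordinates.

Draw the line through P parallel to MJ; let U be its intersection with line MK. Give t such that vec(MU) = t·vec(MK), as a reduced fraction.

t = -3/2

Assign P = (0, 0), M = (1, 0), V = (0, 1) — the answer is frame-independent, so this choice is without loss of generality.
1. Y is the centroid of triangle MVP ⇒ Y = (1/3, 1/3)
2. E is where the line through M parallel to YV meets line VP ⇒ E = (0, 2)
3. J lies on line PE with PJ:JE = 3:5 ⇒ J = (0, 3/4)
4. K lies on line MV with MK:KV = -2:1 ⇒ K = (-1, 2)
through P parallel to MJ: direction (-1, 3/4); meets MK at U = (4, -3)
U = M + t·(K−M) with t = -3/2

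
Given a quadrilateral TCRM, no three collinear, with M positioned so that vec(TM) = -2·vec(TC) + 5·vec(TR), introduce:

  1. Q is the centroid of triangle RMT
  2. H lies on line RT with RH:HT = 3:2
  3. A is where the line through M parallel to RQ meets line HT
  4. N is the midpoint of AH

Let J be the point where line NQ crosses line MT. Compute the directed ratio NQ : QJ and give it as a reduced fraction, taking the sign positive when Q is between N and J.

NQ:QJ = 13/5

Choose coordinates T = (0, 0), C = (1, 0), R = (0, 1), M = (-2, 5).
1. Q is the centroid of triangle RMT ⇒ Q = (-2/3, 2)
2. H lies on line RT with RH:HT = 3:2 ⇒ H = (0, 2/5)
3. A is where the line through M parallel to RQ meets line HT ⇒ A = (0, 2)
4. N is the midpoint of AH ⇒ N = (0, 6/5)
line NQ meets MT at J = (-12/13, 30/13)
Q = N + t·(J−N) with t = 13/18, so NQ:QJ = 13/18:5/18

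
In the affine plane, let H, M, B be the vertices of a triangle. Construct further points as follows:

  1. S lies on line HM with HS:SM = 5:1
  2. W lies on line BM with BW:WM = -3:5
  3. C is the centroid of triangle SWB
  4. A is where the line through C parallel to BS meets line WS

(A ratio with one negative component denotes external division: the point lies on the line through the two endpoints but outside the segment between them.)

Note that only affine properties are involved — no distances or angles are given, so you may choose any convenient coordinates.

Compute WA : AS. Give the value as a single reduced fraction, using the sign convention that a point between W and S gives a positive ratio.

WA:AS = 2

Assign H = (0, 0), M = (1, 0), B = (0, 1) — the answer is frame-independent, so this choice is without loss of generality.
1. S lies on line HM with HS:SM = 5:1 ⇒ S = (5/6, 0)
2. W lies on line BM with BW:WM = -3:5 ⇒ W = (-3/2, 5/2)
3. C is the centroid of triangle SWB ⇒ C = (-2/9, 7/6)
4. A is where the line through C parallel to BS meets line WS ⇒ A = (1/18, 5/6)
A = W + t·(S−W) with t = 2/3, so WA:AS = t:(1−t) = 2/3:1/3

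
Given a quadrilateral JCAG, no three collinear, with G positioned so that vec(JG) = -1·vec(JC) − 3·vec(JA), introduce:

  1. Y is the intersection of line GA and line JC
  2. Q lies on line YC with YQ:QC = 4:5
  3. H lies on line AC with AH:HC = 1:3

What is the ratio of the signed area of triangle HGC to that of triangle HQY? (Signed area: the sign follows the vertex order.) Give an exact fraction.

Assign J = (0, 0), C = (1, 0), A = (0, 1), G = (-1, -3) — the answer is frame-independent, so this choice is without loss of generality.
1. Y is the intersection of line GA and line JC ⇒ Y = (-1/4, 0)
2. Q lies on line YC with YQ:QC = 4:5 ⇒ Q = (11/36, 0)
3. H lies on line AC with AH:HC = 1:3 ⇒ H = (1/4, 3/4)
2·[HGC] = 15/4, 2·[HQY] = -5/12
[HGC]:[HQY] = 15/4:-5/12 = -9

[HGC]:[HQY] = -9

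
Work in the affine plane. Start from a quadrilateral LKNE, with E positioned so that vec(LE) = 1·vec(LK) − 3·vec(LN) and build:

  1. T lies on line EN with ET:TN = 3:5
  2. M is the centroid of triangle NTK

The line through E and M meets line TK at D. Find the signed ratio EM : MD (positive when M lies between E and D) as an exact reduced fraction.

Choose coordinates L = (0, 0), K = (1, 0), N = (0, 1), E = (1, -3).
1. T lies on line EN with ET:TN = 3:5 ⇒ T = (5/8, -3/2)
2. M is the centroid of triangle NTK ⇒ M = (13/24, -1/6)
line EM meets TK at D = (79/112, -33/28)
M = E + t·(D−E) with t = 14/9, so EM:MD = 14/9:-5/9

EM:MD = -14/5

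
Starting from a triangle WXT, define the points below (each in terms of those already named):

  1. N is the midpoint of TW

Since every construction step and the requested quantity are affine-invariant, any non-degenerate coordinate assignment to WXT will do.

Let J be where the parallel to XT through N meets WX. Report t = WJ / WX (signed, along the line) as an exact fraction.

t = 1/2

Assign W = (0, 0), X = (1, 0), T = (0, 1) — the answer is frame-independent, so this choice is without loss of generality.
1. N is the midpoint of TW ⇒ N = (0, 1/2)
through N parallel to XT: direction (-1, 1); meets WX at J = (1/2, 0)
J = W + t·(X−W) with t = 1/2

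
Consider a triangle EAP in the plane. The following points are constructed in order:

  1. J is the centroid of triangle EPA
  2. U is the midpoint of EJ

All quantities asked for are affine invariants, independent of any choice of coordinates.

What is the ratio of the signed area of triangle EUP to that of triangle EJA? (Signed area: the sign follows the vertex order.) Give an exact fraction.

[EUP]:[EJA] = -1/2

Work in coordinates with E = (0, 0), A = (1, 0), P = (0, 1).
1. J is the centroid of triangle EPA ⇒ J = (1/3, 1/3)
2. U is the midpoint of EJ ⇒ U = (1/6, 1/6)
2·[EUP] = 1/6, 2·[EJA] = -1/3
[EUP]:[EJA] = 1/6:-1/3 = -1/2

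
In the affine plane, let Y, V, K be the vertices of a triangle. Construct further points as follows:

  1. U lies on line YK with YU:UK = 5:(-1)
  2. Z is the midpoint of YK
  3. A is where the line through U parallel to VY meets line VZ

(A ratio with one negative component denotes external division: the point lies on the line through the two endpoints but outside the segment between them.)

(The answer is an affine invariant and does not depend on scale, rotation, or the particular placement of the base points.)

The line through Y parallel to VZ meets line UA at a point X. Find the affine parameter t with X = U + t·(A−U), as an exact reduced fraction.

t = 5/3

Set Y = (0, 0), V = (1, 0), K = (0, 1); any affine frame gives the same invariant.
1. U lies on line YK with YU:UK = 5:(-1) ⇒ U = (0, 5/4)
2. Z is the midpoint of YK ⇒ Z = (0, 1/2)
3. A is where the line through U parallel to VY meets line VZ ⇒ A = (-3/2, 5/4)
through Y parallel to VZ: direction (-1, 1/2); meets UA at X = (-5/2, 5/4)
X = U + t·(A−U) with t = 5/3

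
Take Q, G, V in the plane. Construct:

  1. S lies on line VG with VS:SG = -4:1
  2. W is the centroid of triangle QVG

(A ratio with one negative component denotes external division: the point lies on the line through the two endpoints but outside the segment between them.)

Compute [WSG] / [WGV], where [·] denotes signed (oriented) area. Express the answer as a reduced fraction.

Choose coordinates Q = (0, 0), G = (1, 0), V = (0, 1).
1. S lies on line VG with VS:SG = -4:1 ⇒ S = (4/3, -1/3)
2. W is the centroid of triangle QVG ⇒ W = (1/3, 1/3)
2·[WSG] = 1/9, 2·[WGV] = 1/3
[WSG]:[WGV] = 1/9:1/3 = 1/3

[WSG]:[WGV] = 1/3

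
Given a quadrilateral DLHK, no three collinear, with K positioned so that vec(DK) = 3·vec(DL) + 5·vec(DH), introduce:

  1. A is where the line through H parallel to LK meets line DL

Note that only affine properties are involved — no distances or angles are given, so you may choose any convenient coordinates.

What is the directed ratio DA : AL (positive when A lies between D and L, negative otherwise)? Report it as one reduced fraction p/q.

Work in coordinates with D = (0, 0), L = (1, 0), H = (0, 1), K = (3, 5).
1. A is where the line through H parallel to LK meets line DL ⇒ A = (-2/5, 0)
A = D + t·(L−D) with t = -2/5, so DA:AL = t:(1−t) = -2/5:7/5

DA:AL = -2/7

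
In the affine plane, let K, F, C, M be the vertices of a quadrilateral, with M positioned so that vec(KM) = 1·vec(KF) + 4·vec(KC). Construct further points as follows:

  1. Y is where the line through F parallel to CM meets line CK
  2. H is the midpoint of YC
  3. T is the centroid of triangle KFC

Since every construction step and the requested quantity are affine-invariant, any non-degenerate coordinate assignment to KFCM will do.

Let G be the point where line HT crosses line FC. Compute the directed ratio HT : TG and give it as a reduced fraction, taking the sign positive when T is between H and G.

HT:TG = 5

Work in coordinates with K = (0, 0), F = (1, 0), C = (0, 1), M = (1, 4).
1. Y is where the line through F parallel to CM meets line CK ⇒ Y = (0, -3)
2. H is the midpoint of YC ⇒ H = (0, -1)
3. T is the centroid of triangle KFC ⇒ T = (1/3, 1/3)
line HT meets FC at G = (2/5, 3/5)
T = H + t·(G−H) with t = 5/6, so HT:TG = 5/6:1/6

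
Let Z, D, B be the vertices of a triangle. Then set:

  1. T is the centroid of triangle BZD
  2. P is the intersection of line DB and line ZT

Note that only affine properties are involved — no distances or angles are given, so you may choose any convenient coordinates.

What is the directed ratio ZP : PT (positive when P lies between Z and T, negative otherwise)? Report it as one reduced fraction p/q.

Choose coordinates Z = (0, 0), D = (1, 0), B = (0, 1).
1. T is the centroid of triangle BZD ⇒ T = (1/3, 1/3)
2. P is the intersection of line DB and line ZT ⇒ P = (1/2, 1/2)
P = Z + t·(T−Z) with t = 3/2, so ZP:PT = t:(1−t) = 3/2:-1/2

ZP:PT = -3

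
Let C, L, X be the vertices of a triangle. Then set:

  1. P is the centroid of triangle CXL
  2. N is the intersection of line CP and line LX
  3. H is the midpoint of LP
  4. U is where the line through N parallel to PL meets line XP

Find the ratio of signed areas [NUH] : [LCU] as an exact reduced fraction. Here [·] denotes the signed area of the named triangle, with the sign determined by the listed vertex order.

[NUH]:[LCU] = -1/8

Set C = (0, 0), L = (1, 0), X = (0, 1); any affine frame gives the same invariant.
1. P is the centroid of triangle CXL ⇒ P = (1/3, 1/3)
2. N is the intersection of line CP and line LX ⇒ N = (1/2, 1/2)
3. H is the midpoint of LP ⇒ H = (2/3, 1/6)
4. U is where the line through N parallel to PL meets line XP ⇒ U = (1/6, 2/3)
2·[NUH] = 1/12, 2·[LCU] = -2/3
[NUH]:[LCU] = 1/12:-2/3 = -1/8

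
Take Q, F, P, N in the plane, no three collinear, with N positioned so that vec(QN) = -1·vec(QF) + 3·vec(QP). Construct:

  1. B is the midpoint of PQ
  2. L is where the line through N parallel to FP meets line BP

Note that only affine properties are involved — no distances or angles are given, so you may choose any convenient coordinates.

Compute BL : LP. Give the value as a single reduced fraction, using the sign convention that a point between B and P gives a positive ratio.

Assign Q = (0, 0), F = (1, 0), P = (0, 1), N = (-1, 3) — the answer is frame-independent, so this choice is without loss of generality.
1. B is the midpoint of PQ ⇒ B = (0, 1/2)
2. L is where the line through N parallel to FP meets line BP ⇒ L = (0, 2)
L = B + t·(P−B) with t = 3, so BL:LP = t:(1−t) = 3:-2

BL:LP = -3/2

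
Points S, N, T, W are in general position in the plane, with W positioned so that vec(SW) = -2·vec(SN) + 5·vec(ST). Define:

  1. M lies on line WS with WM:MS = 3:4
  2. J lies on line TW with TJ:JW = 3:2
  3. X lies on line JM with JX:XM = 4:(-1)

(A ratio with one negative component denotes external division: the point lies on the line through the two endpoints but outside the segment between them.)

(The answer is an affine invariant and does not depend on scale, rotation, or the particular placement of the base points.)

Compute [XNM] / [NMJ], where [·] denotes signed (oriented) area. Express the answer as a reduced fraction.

[XNM]:[NMJ] = -1/3

Assign S = (0, 0), N = (1, 0), T = (0, 1), W = (-2, 5) — the answer is frame-independent, so this choice is without loss of generality.
1. M lies on line WS with WM:MS = 3:4 ⇒ M = (-8/7, 20/7)
2. J lies on line TW with TJ:JW = 3:2 ⇒ J = (-6/5, 17/5)
3. X lies on line JM with JX:XM = 4:(-1) ⇒ X = (-118/105, 281/105)
2·[XNM] = 1/3, 2·[NMJ] = -1
[XNM]:[NMJ] = 1/3:-1 = -1/3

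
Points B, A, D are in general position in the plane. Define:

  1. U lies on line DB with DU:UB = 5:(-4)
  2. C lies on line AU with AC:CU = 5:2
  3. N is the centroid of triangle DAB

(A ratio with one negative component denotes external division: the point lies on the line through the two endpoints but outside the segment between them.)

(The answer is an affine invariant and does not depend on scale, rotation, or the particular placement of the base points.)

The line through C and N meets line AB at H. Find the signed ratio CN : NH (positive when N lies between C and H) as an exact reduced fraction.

CN:NH = -67/7

Assign B = (0, 0), A = (1, 0), D = (0, 1) — the answer is frame-independent, so this choice is without loss of generality.
1. U lies on line DB with DU:UB = 5:(-4) ⇒ U = (0, -4)
2. C lies on line AU with AC:CU = 5:2 ⇒ C = (2/7, -20/7)
3. N is the centroid of triangle DAB ⇒ N = (1/3, 1/3)
line CN meets AB at H = (22/67, 0)
N = C + t·(H−C) with t = 67/60, so CN:NH = 67/60:-7/60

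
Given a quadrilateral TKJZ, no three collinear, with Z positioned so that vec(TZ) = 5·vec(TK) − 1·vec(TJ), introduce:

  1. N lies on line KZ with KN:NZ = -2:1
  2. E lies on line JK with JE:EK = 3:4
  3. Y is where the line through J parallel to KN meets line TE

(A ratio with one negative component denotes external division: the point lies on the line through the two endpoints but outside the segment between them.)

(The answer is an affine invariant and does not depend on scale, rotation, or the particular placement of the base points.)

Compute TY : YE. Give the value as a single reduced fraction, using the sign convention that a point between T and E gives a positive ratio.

Assign T = (0, 0), K = (1, 0), J = (0, 1), Z = (5, -1) — the answer is frame-independent, so this choice is without loss of generality.
1. N lies on line KZ with KN:NZ = -2:1 ⇒ N = (9, -2)
2. E lies on line JK with JE:EK = 3:4 ⇒ E = (3/7, 4/7)
3. Y is where the line through J parallel to KN meets line TE ⇒ Y = (12/19, 16/19)
Y = T + t·(E−T) with t = 28/19, so TY:YE = t:(1−t) = 28/19:-9/19

TY:YE = -28/9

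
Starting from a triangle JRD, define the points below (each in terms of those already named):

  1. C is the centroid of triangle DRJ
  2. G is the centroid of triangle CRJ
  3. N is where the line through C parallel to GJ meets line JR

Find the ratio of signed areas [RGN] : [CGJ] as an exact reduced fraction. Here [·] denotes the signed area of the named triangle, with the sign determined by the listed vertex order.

[RGN]:[CGJ] = -2

Assign J = (0, 0), R = (1, 0), D = (0, 1) — the answer is frame-independent, so this choice is without loss of generality.
1. C is the centroid of triangle DRJ ⇒ C = (1/3, 1/3)
2. G is the centroid of triangle CRJ ⇒ G = (4/9, 1/9)
3. N is where the line through C parallel to GJ meets line JR ⇒ N = (-1, 0)
2·[RGN] = 2/9, 2·[CGJ] = -1/9
[RGN]:[CGJ] = 2/9:-1/9 = -2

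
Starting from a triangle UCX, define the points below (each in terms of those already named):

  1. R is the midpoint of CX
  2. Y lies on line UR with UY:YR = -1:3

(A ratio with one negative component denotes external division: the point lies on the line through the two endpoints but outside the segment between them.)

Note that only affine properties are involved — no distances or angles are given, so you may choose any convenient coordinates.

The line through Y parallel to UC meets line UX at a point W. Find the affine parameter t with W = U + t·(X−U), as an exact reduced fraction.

t = -1/4

Set U = (0, 0), C = (1, 0), X = (0, 1); any affine frame gives the same invariant.
1. R is the midpoint of CX ⇒ R = (1/2, 1/2)
2. Y lies on line UR with UY:YR = -1:3 ⇒ Y = (-1/4, -1/4)
through Y parallel to UC: direction (1, 0); meets UX at W = (0, -1/4)
W = U + t·(X−U) with t = -1/4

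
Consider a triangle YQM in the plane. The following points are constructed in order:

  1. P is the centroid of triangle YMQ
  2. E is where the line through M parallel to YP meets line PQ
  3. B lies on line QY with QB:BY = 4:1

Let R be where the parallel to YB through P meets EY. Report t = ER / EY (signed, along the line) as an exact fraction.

t = 1/2

Assign Y = (0, 0), Q = (1, 0), M = (0, 1) — the answer is frame-independent, so this choice is without loss of generality.
1. P is the centroid of triangle YMQ ⇒ P = (1/3, 1/3)
2. E is where the line through M parallel to YP meets line PQ ⇒ E = (-1/3, 2/3)
3. B lies on line QY with QB:BY = 4:1 ⇒ B = (1/5, 0)
through P parallel to YB: direction (1/5, 0); meets EY at R = (-1/6, 1/3)
R = E + t·(Y−E) with t = 1/2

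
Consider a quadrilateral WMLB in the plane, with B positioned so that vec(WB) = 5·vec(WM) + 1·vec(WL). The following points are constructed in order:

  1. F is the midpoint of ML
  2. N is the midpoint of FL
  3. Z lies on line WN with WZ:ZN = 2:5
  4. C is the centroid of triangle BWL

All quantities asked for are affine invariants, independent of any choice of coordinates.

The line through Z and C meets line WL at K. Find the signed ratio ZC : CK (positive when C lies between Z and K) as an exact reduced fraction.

Choose coordinates W = (0, 0), M = (1, 0), L = (0, 1), B = (5, 1).
1. F is the midpoint of ML ⇒ F = (1/2, 1/2)
2. N is the midpoint of FL ⇒ N = (1/4, 3/4)
3. Z lies on line WN with WZ:ZN = 2:5 ⇒ Z = (1/14, 3/14)
4. C is the centroid of triangle BWL ⇒ C = (5/3, 2/3)
line ZC meets WL at K = (0, 13/67)
C = Z + t·(K−Z) with t = -67/3, so ZC:CK = -67/3:70/3

ZC:CK = -67/70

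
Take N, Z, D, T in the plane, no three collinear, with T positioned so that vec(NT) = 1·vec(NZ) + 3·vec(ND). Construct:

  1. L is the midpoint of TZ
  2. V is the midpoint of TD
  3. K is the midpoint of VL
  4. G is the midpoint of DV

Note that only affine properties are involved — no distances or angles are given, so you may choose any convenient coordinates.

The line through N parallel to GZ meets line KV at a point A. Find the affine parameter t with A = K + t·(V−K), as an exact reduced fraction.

t = 13

Choose coordinates N = (0, 0), Z = (1, 0), D = (0, 1), T = (1, 3).
1. L is the midpoint of TZ ⇒ L = (1, 3/2)
2. V is the midpoint of TD ⇒ V = (1/2, 2)
3. K is the midpoint of VL ⇒ K = (3/4, 7/4)
4. G is the midpoint of DV ⇒ G = (1/4, 3/2)
through N parallel to GZ: direction (3/4, -3/2); meets KV at A = (-5/2, 5)
A = K + t·(V−K) with t = 13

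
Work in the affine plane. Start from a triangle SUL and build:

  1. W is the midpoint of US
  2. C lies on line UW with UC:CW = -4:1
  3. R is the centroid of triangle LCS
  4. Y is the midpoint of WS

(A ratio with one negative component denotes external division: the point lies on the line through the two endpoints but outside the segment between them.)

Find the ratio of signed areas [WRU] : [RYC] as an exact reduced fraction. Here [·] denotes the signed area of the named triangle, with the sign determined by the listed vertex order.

Set S = (0, 0), U = (1, 0), L = (0, 1); any affine frame gives the same invariant.
1. W is the midpoint of US ⇒ W = (1/2, 0)
2. C lies on line UW with UC:CW = -4:1 ⇒ C = (1/3, 0)
3. R is the centroid of triangle LCS ⇒ R = (1/9, 1/3)
4. Y is the midpoint of WS ⇒ Y = (1/4, 0)
2·[WRU] = -1/6, 2·[RYC] = 1/36
[WRU]:[RYC] = -1/6:1/36 = -6

[WRU]:[RYC] = -6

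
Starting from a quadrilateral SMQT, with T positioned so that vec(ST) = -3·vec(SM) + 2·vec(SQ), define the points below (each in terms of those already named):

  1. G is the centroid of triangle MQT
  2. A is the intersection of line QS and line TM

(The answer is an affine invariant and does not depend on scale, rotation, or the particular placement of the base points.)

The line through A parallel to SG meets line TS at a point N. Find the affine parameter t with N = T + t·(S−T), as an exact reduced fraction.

t = 6/5

Choose coordinates S = (0, 0), M = (1, 0), Q = (0, 1), T = (-3, 2).
1. G is the centroid of triangle MQT ⇒ G = (-2/3, 1)
2. A is the intersection of line QS and line TM ⇒ A = (0, 1/2)
through A parallel to SG: direction (-2/3, 1); meets TS at N = (3/5, -2/5)
N = T + t·(S−T) with t = 6/5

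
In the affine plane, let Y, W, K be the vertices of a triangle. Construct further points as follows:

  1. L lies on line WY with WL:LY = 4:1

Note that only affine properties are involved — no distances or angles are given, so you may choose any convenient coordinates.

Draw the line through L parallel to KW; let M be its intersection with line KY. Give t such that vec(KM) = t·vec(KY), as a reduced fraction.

t = 4/5

Set Y = (0, 0), W = (1, 0), K = (0, 1); any affine frame gives the same invariant.
1. L lies on line WY with WL:LY = 4:1 ⇒ L = (1/5, 0)
through L parallel to KW: direction (1, -1); meets KY at M = (0, 1/5)
M = K + t·(Y−K) with t = 4/5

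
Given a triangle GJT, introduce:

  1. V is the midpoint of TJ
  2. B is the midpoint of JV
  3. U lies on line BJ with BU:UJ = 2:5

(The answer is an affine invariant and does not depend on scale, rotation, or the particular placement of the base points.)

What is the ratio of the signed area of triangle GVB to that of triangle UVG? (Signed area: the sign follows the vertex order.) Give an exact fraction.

Work in coordinates with G = (0, 0), J = (1, 0), T = (0, 1).
1. V is the midpoint of TJ ⇒ V = (1/2, 1/2)
2. B is the midpoint of JV ⇒ B = (3/4, 1/4)
3. U lies on line BJ with BU:UJ = 2:5 ⇒ U = (23/28, 5/28)
2·[GVB] = -1/4, 2·[UVG] = 9/28
[GVB]:[UVG] = -1/4:9/28 = -7/9

[GVB]:[UVG] = -7/9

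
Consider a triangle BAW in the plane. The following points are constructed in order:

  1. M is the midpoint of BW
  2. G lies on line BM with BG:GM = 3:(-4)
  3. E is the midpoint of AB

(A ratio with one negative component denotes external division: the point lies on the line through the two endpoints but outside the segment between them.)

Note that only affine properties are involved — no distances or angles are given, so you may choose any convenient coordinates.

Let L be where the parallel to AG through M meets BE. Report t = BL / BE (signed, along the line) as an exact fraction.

Set B = (0, 0), A = (1, 0), W = (0, 1); any affine frame gives the same invariant.
1. M is the midpoint of BW ⇒ M = (0, 1/2)
2. G lies on line BM with BG:GM = 3:(-4) ⇒ G = (0, -3/2)
3. E is the midpoint of AB ⇒ E = (1/2, 0)
through M parallel to AG: direction (-1, -3/2); meets BE at L = (-1/3, 0)
L = B + t·(E−B) with t = -2/3

t = -2/3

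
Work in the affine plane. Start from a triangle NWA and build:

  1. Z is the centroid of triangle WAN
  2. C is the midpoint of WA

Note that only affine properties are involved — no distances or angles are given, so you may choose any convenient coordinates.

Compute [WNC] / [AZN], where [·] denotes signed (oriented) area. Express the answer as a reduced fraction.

Work in coordinates with N = (0, 0), W = (1, 0), A = (0, 1).
1. Z is the centroid of triangle WAN ⇒ Z = (1/3, 1/3)
2. C is the midpoint of WA ⇒ C = (1/2, 1/2)
2·[WNC] = -1/2, 2·[AZN] = -1/3
[WNC]:[AZN] = -1/2:-1/3 = 3/2

[WNC]:[AZN] = 3/2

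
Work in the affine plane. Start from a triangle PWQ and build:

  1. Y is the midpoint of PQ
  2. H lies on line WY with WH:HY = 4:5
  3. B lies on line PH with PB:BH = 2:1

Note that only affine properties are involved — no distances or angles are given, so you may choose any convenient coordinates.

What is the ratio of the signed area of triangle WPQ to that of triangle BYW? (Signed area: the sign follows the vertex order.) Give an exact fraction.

Assign P = (0, 0), W = (1, 0), Q = (0, 1) — the answer is frame-independent, so this choice is without loss of generality.
1. Y is the midpoint of PQ ⇒ Y = (0, 1/2)
2. H lies on line WY with WH:HY = 4:5 ⇒ H = (5/9, 2/9)
3. B lies on line PH with PB:BH = 2:1 ⇒ B = (10/27, 4/27)
2·[WPQ] = -1, 2·[BYW] = -1/6
[WPQ]:[BYW] = -1:-1/6 = 6

[WPQ]:[BYW] = 6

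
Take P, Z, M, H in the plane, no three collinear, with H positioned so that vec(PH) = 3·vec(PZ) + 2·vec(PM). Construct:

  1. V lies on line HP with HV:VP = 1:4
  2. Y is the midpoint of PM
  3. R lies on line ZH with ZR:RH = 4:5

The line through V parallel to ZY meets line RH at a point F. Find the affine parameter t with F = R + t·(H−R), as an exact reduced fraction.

t = 29/50

Choose coordinates P = (0, 0), Z = (1, 0), M = (0, 1), H = (3, 2).
1. V lies on line HP with HV:VP = 1:4 ⇒ V = (12/5, 8/5)
2. Y is the midpoint of PM ⇒ Y = (0, 1/2)
3. R lies on line ZH with ZR:RH = 4:5 ⇒ R = (17/9, 8/9)
through V parallel to ZY: direction (-1, 1/2); meets RH at F = (38/15, 23/15)
F = R + t·(H−R) with t = 29/50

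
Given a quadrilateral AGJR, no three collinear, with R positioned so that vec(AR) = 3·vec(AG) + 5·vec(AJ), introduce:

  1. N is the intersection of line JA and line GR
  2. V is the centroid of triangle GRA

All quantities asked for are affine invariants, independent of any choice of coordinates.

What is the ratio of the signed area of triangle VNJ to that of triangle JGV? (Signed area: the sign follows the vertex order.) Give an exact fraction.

Assign A = (0, 0), G = (1, 0), J = (0, 1), R = (3, 5) — the answer is frame-independent, so this choice is without loss of generality.
1. N is the intersection of line JA and line GR ⇒ N = (0, -5/2)
2. V is the centroid of triangle GRA ⇒ V = (4/3, 5/3)
2·[VNJ] = -14/3, 2·[JGV] = 2
[VNJ]:[JGV] = -14/3:2 = -7/3

[VNJ]:[JGV] = -7/3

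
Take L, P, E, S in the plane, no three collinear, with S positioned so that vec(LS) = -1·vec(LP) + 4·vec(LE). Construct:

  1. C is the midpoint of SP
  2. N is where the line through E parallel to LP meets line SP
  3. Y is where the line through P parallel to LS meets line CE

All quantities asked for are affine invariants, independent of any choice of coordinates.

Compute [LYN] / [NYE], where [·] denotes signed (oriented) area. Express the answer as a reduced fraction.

Choose coordinates L = (0, 0), P = (1, 0), E = (0, 1), S = (-1, 4).
1. C is the midpoint of SP ⇒ C = (0, 2)
2. N is where the line through E parallel to LP meets line SP ⇒ N = (1/2, 1)
3. Y is where the line through P parallel to LS meets line CE ⇒ Y = (0, 4)
2·[LYN] = -2, 2·[NYE] = 3/2
[LYN]:[NYE] = -2:3/2 = -4/3

[LYN]:[NYE] = -4/3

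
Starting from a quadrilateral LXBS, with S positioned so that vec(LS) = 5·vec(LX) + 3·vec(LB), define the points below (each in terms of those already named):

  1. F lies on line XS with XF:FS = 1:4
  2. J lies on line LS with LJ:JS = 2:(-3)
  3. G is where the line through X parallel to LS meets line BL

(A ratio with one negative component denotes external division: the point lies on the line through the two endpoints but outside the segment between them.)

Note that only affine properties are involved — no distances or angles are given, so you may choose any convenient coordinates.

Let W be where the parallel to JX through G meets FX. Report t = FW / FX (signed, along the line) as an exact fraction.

Assign L = (0, 0), X = (1, 0), B = (0, 1), S = (5, 3) — the answer is frame-independent, so this choice is without loss of generality.
1. F lies on line XS with XF:FS = 1:4 ⇒ F = (9/5, 3/5)
2. J lies on line LS with LJ:JS = 2:(-3) ⇒ J = (-10, -6)
3. G is where the line through X parallel to LS meets line BL ⇒ G = (0, -3/5)
through G parallel to JX: direction (11, 6); meets FX at W = (11/15, -1/5)
W = F + t·(X−F) with t = 4/3

t = 4/3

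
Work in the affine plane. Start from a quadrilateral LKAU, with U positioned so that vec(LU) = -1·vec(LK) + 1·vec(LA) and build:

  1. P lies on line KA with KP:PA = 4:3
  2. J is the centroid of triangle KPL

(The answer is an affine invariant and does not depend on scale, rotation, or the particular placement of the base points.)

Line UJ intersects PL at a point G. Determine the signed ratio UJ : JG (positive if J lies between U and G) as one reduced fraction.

Choose coordinates L = (0, 0), K = (1, 0), A = (0, 1), U = (-1, 1).
1. P lies on line KA with KP:PA = 4:3 ⇒ P = (3/7, 4/7)
2. J is the centroid of triangle KPL ⇒ J = (10/21, 4/21)
line UJ meets PL at G = (6/25, 8/25)
J = U + t·(G−U) with t = 25/21, so UJ:JG = 25/21:-4/21

UJ:JG = -25/4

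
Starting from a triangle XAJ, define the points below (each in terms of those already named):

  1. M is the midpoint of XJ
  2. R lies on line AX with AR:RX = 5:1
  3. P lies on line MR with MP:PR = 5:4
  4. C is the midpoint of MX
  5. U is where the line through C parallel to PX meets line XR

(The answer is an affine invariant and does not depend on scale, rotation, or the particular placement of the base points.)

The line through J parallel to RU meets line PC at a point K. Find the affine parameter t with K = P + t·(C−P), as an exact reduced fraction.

Assign X = (0, 0), A = (1, 0), J = (0, 1) — the answer is frame-independent, so this choice is without loss of generality.
1. M is the midpoint of XJ ⇒ M = (0, 1/2)
2. R lies on line AX with AR:RX = 5:1 ⇒ R = (1/6, 0)
3. P lies on line MR with MP:PR = 5:4 ⇒ P = (5/54, 2/9)
4. C is the midpoint of MX ⇒ C = (0, 1/4)
5. U is where the line through C parallel to PX meets line XR ⇒ U = (-5/48, 0)
through J parallel to RU: direction (-13/48, 0); meets PC at K = (-5/2, 1)
K = P + t·(C−P) with t = 28

t = 28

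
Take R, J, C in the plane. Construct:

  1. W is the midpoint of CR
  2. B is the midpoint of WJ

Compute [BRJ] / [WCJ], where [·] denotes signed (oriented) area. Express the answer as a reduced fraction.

Set R = (0, 0), J = (1, 0), C = (0, 1); any affine frame gives the same invariant.
1. W is the midpoint of CR ⇒ W = (0, 1/2)
2. B is the midpoint of WJ ⇒ B = (1/2, 1/4)
2·[BRJ] = 1/4, 2·[WCJ] = -1/2
[BRJ]:[WCJ] = 1/4:-1/2 = -1/2

[BRJ]:[WCJ] = -1/2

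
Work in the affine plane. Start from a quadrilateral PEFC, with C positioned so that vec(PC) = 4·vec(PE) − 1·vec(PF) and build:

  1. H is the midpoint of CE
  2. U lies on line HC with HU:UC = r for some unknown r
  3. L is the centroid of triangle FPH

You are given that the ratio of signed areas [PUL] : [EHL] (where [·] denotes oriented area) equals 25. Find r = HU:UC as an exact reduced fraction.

r = -5/4

Assign P = (0, 0), E = (1, 0), F = (0, 1), C = (4, -1) — the answer is frame-independent, so this choice is without loss of generality.
1. H is the midpoint of CE ⇒ H = (5/2, -1/2)
2. With HU:UC = r, write λ = r/(r+1) so U = H + λ·(C−H); U is affine-linear in λ
3. L is the centroid of triangle FPH ⇒ L = (5/6, 1/6)
Every point depending on U is an affine combination of U and λ-independent points, so each such coordinate is linear in λ; the λ² term in each signed area is a multiple of (C−H)×(C−H) = 0, so 2·[PUL] and 2·[EHL] are each linear in λ. Evaluating at λ=0 and λ=1:
  2·[PUL] = 2/3·λ + 5/6,   2·[EHL] = 1/6
So [PUL]:[EHL] = (2/3·λ + 5/6) / (1/6). Setting this equal to 25:
  2/3·λ + 5/6 = 25·(1/6)  ⇒  λ = 5
Then r = λ/(1−λ) = (5)/(-4) = -5/4. Check: with r = -5/4, U = (10, -3) and [PUL]:[EHL] = 25 as required.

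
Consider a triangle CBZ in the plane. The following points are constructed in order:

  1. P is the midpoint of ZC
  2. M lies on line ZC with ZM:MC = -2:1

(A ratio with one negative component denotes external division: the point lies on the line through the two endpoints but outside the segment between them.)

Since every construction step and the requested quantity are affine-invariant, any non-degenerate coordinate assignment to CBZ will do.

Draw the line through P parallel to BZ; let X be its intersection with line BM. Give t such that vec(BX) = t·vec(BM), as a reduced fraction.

Choose coordinates C = (0, 0), B = (1, 0), Z = (0, 1).
1. P is the midpoint of ZC ⇒ P = (0, 1/2)
2. M lies on line ZC with ZM:MC = -2:1 ⇒ M = (0, -1)
through P parallel to BZ: direction (-1, 1); meets BM at X = (3/4, -1/4)
X = B + t·(M−B) with t = 1/4

t = 1/4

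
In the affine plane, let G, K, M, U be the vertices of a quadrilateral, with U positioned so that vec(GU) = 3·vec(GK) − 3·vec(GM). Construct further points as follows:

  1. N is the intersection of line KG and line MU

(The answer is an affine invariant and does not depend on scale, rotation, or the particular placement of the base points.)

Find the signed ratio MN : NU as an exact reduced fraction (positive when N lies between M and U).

MN:NU = 1/3

Work in coordinates with G = (0, 0), K = (1, 0), M = (0, 1), U = (3, -3).
1. N is the intersection of line KG and line MU ⇒ N = (3/4, 0)
N = M + t·(U−M) with t = 1/4, so MN:NU = t:(1−t) = 1/4:3/4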